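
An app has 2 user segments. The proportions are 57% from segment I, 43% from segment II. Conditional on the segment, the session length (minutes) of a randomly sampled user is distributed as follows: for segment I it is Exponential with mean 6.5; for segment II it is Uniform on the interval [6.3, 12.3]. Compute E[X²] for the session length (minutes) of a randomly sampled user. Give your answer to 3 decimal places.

For each component E[X²] = Var + (mean)², giving I: 84.5; II: 89.49.
Overall E[X²] = 0.57·84.5 + 0.43·89.49 = 86.6457.

86.646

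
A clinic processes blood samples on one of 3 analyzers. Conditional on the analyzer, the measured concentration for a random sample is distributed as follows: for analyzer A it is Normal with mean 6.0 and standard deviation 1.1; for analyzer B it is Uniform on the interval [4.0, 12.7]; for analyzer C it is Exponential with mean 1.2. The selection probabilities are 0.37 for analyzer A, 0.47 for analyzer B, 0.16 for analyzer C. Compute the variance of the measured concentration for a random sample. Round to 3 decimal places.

Per component, A: μ=6, E[X²]=37.21; B: μ=8.35, E[X²]=76.03; C: μ=1.2, E[X²]=2.88.
E[X] = 0.37·6 + 0.47·8.35 + 0.16·1.2 = 6.3365.
E[X²] = 0.37·37.21 + 0.47·76.03 + 0.16·2.88 = 49.9626.
Var(X) = E[X²] − (E[X])² = 49.9626 − 40.1512 = 9.81137.

9.811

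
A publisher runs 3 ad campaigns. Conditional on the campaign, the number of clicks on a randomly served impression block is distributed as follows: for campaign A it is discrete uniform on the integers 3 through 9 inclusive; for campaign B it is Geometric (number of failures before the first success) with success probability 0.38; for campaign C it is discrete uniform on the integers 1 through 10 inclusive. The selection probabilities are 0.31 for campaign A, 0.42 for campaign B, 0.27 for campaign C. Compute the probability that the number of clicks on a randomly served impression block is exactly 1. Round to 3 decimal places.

Conditional on each campaign, P(X = 1): A: 0; B: 0.2356; C: 0.1.
By total probability, P(X = 1) = 0.31·0 + 0.42·0.2356 + 0.27·0.1 = 0.125952.

0.126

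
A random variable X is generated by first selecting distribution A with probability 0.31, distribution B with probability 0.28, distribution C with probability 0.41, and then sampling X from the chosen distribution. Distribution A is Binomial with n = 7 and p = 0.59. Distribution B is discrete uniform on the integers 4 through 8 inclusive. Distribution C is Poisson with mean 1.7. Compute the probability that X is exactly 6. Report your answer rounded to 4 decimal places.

0.0960

Conditional on each component, P(X = 6): A: 0.121058; B: 0.2; C: 0.00612436.
By total probability, P(X = 6) = 0.31·0.121058 + 0.28·0.2 + 0.41·0.00612436 = 0.096039.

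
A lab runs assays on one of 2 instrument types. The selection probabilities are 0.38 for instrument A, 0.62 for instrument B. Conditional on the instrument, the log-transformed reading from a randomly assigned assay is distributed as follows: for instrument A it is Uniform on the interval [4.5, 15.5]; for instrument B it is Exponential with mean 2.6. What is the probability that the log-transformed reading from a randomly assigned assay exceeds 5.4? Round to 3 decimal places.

Conditional on each instrument, P(X > 5.4): A: 0.918182; B: 0.125315.
By total probability, P(X > 5.4) = 0.38·0.918182 + 0.62·0.125315 = 0.426605.

0.427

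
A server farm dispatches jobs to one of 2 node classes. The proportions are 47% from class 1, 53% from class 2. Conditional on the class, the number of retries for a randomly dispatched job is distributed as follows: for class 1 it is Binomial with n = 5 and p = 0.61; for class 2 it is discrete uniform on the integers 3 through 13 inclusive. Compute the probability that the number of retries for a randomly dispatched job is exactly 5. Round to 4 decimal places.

0.0879

Conditional on each class, P(X = 5): 1: 0.0844596; 2: 0.0909091.
By total probability, P(X = 5) = 0.47·0.0844596 + 0.53·0.0909091 = 0.0878778.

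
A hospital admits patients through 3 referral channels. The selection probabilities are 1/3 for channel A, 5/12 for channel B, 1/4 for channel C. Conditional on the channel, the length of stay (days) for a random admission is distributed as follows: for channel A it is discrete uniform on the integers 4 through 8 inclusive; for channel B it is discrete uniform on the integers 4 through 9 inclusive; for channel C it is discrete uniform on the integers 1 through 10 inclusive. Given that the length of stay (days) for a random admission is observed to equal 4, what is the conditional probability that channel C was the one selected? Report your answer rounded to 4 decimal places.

0.1552

Likelihoods P(X=4 | ·): A: 0.2; B: 0.166667; C: 0.1.
Posterior ∝ prior × likelihood. Numerator for C: 0.25·0.1 = 0.025.
Normalizing constant: 0.333333·0.2 + 0.416667·0.166667 + 0.25·0.1 = 0.161111.
P(C | observation) = 0.025 / 0.161111 = 0.155172.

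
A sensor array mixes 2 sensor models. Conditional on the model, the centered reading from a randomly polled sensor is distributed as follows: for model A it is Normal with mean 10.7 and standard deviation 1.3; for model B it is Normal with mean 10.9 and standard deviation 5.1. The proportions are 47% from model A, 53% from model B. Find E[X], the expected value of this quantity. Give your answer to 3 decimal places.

Component means — A: 10.7; B: 10.9.
E[X] = 0.47·10.7 + 0.53·10.9 = 10.806.

10.806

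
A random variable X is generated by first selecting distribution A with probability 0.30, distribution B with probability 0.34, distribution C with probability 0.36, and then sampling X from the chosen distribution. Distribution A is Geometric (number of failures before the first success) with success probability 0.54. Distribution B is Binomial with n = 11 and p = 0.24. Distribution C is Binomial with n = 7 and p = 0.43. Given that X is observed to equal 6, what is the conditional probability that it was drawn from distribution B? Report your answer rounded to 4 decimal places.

0.4176

Likelihoods P(X=6 | ·): A: 0.00511612; B: 0.022386; C: 0.0252222.
Posterior ∝ prior × likelihood. Numerator for B: 0.34·0.022386 = 0.00761126.
Normalizing constant: 0.3·0.00511612 + 0.34·0.022386 + 0.36·0.0252222 = 0.0182261.
P(B | observation) = 0.00761126 / 0.0182261 = 0.417602.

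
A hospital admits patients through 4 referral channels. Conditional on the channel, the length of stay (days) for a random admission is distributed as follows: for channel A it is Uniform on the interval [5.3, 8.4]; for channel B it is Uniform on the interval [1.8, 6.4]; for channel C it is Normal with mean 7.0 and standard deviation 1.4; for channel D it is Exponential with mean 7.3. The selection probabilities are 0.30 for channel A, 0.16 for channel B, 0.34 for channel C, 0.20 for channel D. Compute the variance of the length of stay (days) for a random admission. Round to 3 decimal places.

Per component, A: μ=6.85, E[X²]=47.7233; B: μ=4.1, E[X²]=18.5733; C: μ=7, E[X²]=50.96; D: μ=7.3, E[X²]=106.58.
E[X] = 0.3·6.85 + 0.16·4.1 + 0.34·7 + 0.2·7.3 = 6.551.
E[X²] = 0.3·47.7233 + 0.16·18.5733 + 0.34·50.96 + 0.2·106.58 = 55.9311.
Var(X) = E[X²] − (E[X])² = 55.9311 − 42.9156 = 13.0155.

13.016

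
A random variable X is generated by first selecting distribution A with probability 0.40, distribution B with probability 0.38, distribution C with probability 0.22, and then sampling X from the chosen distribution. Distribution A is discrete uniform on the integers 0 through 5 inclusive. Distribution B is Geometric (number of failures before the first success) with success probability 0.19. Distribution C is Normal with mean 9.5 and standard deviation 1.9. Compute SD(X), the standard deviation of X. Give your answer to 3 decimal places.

Per component, A: μ=2.5, E[X²]=9.16667; B: μ=4.26316, E[X²]=40.6122; C: μ=9.5, E[X²]=93.86.
E[X] = 0.4·2.5 + 0.38·4.26316 + 0.22·9.5 = 4.71.
E[X²] = 0.4·9.16667 + 0.38·40.6122 + 0.22·93.86 = 39.7485.
Var(X) = E[X²] − (E[X])² = 39.7485 − 22.1841 = 17.5644.
SD(X) = √17.5644 = 4.19099.

4.191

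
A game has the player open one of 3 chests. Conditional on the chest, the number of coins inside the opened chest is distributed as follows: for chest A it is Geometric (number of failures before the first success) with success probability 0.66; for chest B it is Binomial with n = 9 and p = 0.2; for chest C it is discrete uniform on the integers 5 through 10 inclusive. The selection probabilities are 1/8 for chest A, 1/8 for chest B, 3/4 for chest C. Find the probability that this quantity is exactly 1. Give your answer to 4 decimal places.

Conditional on each chest, P(X = 1): A: 0.2244; B: 0.30199; C: 0.
By total probability, P(X = 1) = 0.125·0.2244 + 0.125·0.30199 + 0.75·0 = 0.0657987.

0.0658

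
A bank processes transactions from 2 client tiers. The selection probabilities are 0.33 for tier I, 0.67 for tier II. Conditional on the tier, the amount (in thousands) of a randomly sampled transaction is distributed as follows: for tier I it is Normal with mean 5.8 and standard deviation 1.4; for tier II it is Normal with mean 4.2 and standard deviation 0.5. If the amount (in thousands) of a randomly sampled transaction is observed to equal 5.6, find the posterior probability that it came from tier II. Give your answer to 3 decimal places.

Likelihoods f(5.6 | ·): I: 0.282066; II: 0.0158309.
Posterior ∝ prior × likelihood. Numerator for II: 0.67·0.0158309 = 0.0106067.
Normalizing constant: 0.33·0.282066 + 0.67·0.0158309 = 0.103688.
P(II | observation) = 0.0106067 / 0.103688 = 0.102294.

0.102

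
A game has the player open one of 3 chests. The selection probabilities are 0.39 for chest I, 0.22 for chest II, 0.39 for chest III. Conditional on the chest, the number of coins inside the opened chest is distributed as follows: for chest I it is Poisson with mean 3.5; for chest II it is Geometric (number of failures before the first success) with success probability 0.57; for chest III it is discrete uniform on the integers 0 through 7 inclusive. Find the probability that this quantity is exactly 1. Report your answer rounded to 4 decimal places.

0.1439

Conditional on each chest, P(X = 1): I: 0.105691; II: 0.2451; III: 0.125.
By total probability, P(X = 1) = 0.39·0.105691 + 0.22·0.2451 + 0.39·0.125 = 0.143891.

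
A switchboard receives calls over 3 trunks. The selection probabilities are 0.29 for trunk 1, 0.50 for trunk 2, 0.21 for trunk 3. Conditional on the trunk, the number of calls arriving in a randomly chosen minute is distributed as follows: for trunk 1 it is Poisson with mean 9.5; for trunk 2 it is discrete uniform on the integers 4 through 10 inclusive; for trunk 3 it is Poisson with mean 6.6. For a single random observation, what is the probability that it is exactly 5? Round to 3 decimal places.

0.115

Conditional on each trunk, P(X = 5): 1: 0.0482658; 2: 0.142857; 3: 0.141969.
By total probability, P(X = 5) = 0.29·0.0482658 + 0.5·0.142857 + 0.21·0.141969 = 0.115239.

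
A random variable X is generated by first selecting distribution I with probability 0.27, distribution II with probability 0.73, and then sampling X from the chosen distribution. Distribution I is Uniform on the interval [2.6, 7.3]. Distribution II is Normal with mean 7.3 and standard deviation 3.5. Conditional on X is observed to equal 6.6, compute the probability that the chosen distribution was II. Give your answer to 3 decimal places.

Likelihoods f(6.6 | ·): I: 0.212766; II: 0.111726.
Posterior ∝ prior × likelihood. Numerator for II: 0.73·0.111726 = 0.0815603.
Normalizing constant: 0.27·0.212766 + 0.73·0.111726 = 0.139007.
P(II | observation) = 0.0815603 / 0.139007 = 0.586735.

0.587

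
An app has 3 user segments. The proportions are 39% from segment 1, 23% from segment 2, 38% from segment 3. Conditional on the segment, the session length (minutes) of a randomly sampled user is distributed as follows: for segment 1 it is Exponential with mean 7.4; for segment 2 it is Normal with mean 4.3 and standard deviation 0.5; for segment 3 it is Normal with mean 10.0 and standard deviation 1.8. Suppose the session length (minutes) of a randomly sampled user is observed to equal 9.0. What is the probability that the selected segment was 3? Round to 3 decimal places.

0.822

Likelihoods f(9.0 | ·): 1: 0.0400472; 2: 5.18573e-20; 3: 0.18994.
Posterior ∝ prior × likelihood. Numerator for 3: 0.38·0.18994 = 0.0721773.
Normalizing constant: 0.39·0.0400472 + 0.23·5.18573e-20 + 0.38·0.18994 = 0.0877957.
P(3 | observation) = 0.0721773 / 0.0877957 = 0.822105.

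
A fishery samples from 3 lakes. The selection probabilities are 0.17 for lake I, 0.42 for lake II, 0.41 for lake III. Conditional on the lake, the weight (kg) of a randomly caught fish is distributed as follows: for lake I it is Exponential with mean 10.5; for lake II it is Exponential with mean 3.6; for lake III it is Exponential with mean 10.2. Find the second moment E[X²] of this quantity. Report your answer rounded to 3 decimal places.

For each component E[X²] = Var + (mean)², giving I: 220.5; II: 25.92; III: 208.08.
Overall E[X²] = 0.17·220.5 + 0.42·25.92 + 0.41·208.08 = 133.684.

133.684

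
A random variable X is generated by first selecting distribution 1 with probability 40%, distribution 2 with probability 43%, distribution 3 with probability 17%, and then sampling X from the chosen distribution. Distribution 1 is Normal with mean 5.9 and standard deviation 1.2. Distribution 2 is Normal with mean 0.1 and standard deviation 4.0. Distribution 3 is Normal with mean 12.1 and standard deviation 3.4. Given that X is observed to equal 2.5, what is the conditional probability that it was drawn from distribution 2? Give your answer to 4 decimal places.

Likelihoods f(2.5 | ·): 1: 0.00600508; 2: 0.0833062; 3: 0.00217904.
Posterior ∝ prior × likelihood. Numerator for 2: 0.43·0.0833062 = 0.0358216.
Normalizing constant: 0.4·0.00600508 + 0.43·0.0833062 + 0.17·0.00217904 = 0.0385941.
P(2 | observation) = 0.0358216 / 0.0385941 = 0.928163.

0.9282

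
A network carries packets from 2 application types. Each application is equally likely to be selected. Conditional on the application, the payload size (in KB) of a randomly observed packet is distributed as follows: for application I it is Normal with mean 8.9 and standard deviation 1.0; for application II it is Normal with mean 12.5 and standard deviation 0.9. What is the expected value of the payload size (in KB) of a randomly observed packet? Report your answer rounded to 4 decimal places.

Component means — I: 8.9; II: 12.5.
E[X] = 0.5·8.9 + 0.5·12.5 = 10.7.

10.7000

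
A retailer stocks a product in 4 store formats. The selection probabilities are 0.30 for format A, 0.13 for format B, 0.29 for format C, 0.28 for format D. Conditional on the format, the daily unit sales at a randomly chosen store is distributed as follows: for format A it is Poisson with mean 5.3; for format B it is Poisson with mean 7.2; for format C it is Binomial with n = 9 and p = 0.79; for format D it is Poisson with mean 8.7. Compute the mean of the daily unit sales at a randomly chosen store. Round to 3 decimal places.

Component means — A: 5.3; B: 7.2; C: 7.11; D: 8.7.
E[X] = 0.3·5.3 + 0.13·7.2 + 0.29·7.11 + 0.28·8.7 = 7.0239.

7.024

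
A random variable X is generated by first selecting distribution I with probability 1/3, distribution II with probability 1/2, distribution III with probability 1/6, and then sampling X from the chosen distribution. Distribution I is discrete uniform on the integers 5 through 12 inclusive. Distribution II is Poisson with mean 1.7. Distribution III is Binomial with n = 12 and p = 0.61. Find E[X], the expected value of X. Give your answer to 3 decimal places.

4.903

Component means — I: 8.5; II: 1.7; III: 7.32.
E[X] = 0.333333·8.5 + 0.5·1.7 + 0.166667·7.32 = 4.90333.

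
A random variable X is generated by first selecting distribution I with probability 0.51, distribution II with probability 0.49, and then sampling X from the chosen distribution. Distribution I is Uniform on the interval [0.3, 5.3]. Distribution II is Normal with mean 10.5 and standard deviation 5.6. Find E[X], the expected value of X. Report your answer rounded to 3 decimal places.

6.573

Component means — I: 2.8; II: 10.5.
E[X] = 0.51·2.8 + 0.49·10.5 = 6.573.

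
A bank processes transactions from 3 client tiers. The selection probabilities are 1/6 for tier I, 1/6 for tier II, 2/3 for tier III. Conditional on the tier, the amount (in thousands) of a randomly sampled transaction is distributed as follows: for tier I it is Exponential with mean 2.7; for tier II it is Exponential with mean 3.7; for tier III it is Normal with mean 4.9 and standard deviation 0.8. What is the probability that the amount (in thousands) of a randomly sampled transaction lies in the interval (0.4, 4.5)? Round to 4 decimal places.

0.4181

Conditional on each tier, P(0.4 < X < 4.5): I: 0.673428; II: 0.601181; III: 0.308538.
By total probability, P(0.4 < X < 4.5) = 0.166667·0.673428 + 0.166667·0.601181 + 0.666667·0.308538 = 0.418127.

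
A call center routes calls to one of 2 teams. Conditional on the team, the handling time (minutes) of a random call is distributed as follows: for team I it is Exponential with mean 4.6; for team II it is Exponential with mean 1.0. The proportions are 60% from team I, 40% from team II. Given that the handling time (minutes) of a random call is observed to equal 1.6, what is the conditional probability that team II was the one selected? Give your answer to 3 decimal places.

Likelihoods f(1.6 | ·): I: 0.153526; II: 0.201897.
Posterior ∝ prior × likelihood. Numerator for II: 0.4·0.201897 = 0.0807586.
Normalizing constant: 0.6·0.153526 + 0.4·0.201897 = 0.172874.
P(II | observation) = 0.0807586 / 0.172874 = 0.467152.

0.467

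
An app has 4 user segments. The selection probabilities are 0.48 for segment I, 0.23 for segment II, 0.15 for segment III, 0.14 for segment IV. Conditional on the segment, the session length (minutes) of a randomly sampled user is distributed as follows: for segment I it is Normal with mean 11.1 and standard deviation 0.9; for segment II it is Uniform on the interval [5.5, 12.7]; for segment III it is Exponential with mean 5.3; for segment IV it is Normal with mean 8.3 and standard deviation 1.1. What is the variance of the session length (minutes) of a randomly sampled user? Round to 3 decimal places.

Per component, I: μ=11.1, E[X²]=124.02; II: μ=9.1, E[X²]=87.13; III: μ=5.3, E[X²]=56.18; IV: μ=8.3, E[X²]=70.1.
E[X] = 0.48·11.1 + 0.23·9.1 + 0.15·5.3 + 0.14·8.3 = 9.378.
E[X²] = 0.48·124.02 + 0.23·87.13 + 0.15·56.18 + 0.14·70.1 = 97.8105.
Var(X) = E[X²] − (E[X])² = 97.8105 − 87.9469 = 9.86362.

9.864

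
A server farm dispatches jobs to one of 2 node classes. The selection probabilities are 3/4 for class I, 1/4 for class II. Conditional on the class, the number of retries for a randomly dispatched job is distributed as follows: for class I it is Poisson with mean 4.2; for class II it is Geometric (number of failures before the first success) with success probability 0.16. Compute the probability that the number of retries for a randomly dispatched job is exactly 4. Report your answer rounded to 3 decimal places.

0.166

Conditional on each class, P(X = 4): I: 0.194424; II: 0.0796594.
By total probability, P(X = 4) = 0.75·0.194424 + 0.25·0.0796594 = 0.165733.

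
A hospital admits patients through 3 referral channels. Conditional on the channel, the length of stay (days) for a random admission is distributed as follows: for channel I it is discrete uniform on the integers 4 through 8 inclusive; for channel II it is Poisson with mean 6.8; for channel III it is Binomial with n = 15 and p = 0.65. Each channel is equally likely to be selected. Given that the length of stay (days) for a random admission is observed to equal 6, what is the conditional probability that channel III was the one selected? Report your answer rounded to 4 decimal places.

0.0777

Likelihoods P(X=6 | ·): I: 0.2; II: 0.152939; III: 0.0297507.
Posterior ∝ prior × likelihood. Numerator for III: 0.333333·0.0297507 = 0.00991689.
Normalizing constant: 0.333333·0.2 + 0.333333·0.152939 + 0.333333·0.0297507 = 0.127563.
P(III | observation) = 0.00991689 / 0.127563 = 0.0777409.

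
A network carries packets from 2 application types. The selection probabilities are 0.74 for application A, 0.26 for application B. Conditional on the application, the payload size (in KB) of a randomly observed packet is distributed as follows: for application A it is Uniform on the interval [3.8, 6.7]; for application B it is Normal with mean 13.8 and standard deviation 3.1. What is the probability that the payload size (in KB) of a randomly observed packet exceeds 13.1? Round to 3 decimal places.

Conditional on each application, P(X > 13.1): A: 0; B: 0.589324.
By total probability, P(X > 13.1) = 0.74·0 + 0.26·0.589324 = 0.153224.

0.153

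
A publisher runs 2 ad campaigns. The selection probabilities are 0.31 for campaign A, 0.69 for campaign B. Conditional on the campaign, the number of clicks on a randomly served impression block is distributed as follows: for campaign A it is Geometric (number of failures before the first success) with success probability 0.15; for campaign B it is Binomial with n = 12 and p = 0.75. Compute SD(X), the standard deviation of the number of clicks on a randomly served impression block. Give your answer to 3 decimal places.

3.955

Per component, A: μ=5.66667, E[X²]=69.8889; B: μ=9, E[X²]=83.25.
E[X] = 0.31·5.66667 + 0.69·9 = 7.96667.
E[X²] = 0.31·69.8889 + 0.69·83.25 = 79.1081.
Var(X) = E[X²] − (E[X])² = 79.1081 − 63.4678 = 15.6403.
SD(X) = √15.6403 = 3.95478.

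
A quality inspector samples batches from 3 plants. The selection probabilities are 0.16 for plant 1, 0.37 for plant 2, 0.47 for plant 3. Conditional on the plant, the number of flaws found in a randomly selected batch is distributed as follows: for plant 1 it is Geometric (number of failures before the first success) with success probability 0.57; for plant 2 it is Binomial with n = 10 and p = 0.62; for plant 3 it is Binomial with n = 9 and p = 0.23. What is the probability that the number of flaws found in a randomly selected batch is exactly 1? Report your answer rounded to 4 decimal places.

Conditional on each plant, P(X = 1): 1: 0.2451; 2: 0.00102434; 3: 0.255797.
By total probability, P(X = 1) = 0.16·0.2451 + 0.37·0.00102434 + 0.47·0.255797 = 0.15982.

0.1598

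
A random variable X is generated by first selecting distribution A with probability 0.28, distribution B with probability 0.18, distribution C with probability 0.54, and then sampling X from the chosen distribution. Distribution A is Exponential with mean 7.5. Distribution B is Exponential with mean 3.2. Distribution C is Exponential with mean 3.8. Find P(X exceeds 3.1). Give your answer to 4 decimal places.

Conditional on each component, P(X > 3.1): A: 0.661442; B: 0.379557; C: 0.44229.
By total probability, P(X > 3.1) = 0.28·0.661442 + 0.18·0.379557 + 0.54·0.44229 = 0.492361.

0.4924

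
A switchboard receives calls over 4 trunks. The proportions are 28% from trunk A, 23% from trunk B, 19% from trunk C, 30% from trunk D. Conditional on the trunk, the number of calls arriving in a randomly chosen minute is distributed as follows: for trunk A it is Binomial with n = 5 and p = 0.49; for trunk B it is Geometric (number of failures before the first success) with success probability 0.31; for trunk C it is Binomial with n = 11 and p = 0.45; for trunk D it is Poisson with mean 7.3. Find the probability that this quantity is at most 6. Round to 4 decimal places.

Conditional on each trunk, P(X ≤ 6): A: 1; B: 0.925536; C: 0.8262; D: 0.406032.
By total probability, P(X ≤ 6) = 0.28·1 + 0.23·0.925536 + 0.19·0.8262 + 0.3·0.406032 = 0.771661.

0.7717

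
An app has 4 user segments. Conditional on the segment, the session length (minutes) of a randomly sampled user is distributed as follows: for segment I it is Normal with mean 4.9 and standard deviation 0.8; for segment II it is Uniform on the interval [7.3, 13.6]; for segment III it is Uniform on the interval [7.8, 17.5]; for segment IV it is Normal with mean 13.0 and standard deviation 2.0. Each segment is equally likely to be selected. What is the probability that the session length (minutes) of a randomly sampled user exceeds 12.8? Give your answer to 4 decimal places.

Conditional on each segment, P(X > 12.8): I: 0; II: 0.126984; III: 0.484536; IV: 0.539828.
By total probability, P(X > 12.8) = 0.25·0 + 0.25·0.126984 + 0.25·0.484536 + 0.25·0.539828 = 0.287837.

0.2878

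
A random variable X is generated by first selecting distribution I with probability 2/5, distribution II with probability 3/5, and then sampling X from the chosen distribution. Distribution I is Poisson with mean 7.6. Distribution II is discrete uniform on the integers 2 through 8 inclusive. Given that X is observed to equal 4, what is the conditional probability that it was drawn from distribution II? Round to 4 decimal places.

Likelihoods P(X=4 | ·): I: 0.0695673; II: 0.142857.
Posterior ∝ prior × likelihood. Numerator for II: 0.6·0.142857 = 0.0857143.
Normalizing constant: 0.4·0.0695673 + 0.6·0.142857 = 0.113541.
P(II | observation) = 0.0857143 / 0.113541 = 0.754918.

0.7549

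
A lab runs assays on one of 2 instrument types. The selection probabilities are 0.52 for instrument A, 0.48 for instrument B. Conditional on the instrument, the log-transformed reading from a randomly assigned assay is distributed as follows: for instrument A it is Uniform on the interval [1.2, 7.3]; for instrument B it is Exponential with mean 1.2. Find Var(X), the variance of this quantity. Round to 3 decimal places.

4.626

Per component, A: μ=4.25, E[X²]=21.1633; B: μ=1.2, E[X²]=2.88.
E[X] = 0.52·4.25 + 0.48·1.2 = 2.786.
E[X²] = 0.52·21.1633 + 0.48·2.88 = 12.3873.
Var(X) = E[X²] − (E[X])² = 12.3873 − 7.7618 = 4.62554.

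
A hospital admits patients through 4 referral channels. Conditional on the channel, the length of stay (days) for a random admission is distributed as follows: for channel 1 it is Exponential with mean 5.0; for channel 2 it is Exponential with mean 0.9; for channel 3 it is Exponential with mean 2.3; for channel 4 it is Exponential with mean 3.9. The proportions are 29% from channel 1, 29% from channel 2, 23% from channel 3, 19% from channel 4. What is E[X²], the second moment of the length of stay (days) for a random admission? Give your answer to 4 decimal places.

For each component E[X²] = Var + (mean)², giving 1: 50; 2: 1.62; 3: 10.58; 4: 30.42.
Overall E[X²] = 0.29·50 + 0.29·1.62 + 0.23·10.58 + 0.19·30.42 = 23.183.

23.1830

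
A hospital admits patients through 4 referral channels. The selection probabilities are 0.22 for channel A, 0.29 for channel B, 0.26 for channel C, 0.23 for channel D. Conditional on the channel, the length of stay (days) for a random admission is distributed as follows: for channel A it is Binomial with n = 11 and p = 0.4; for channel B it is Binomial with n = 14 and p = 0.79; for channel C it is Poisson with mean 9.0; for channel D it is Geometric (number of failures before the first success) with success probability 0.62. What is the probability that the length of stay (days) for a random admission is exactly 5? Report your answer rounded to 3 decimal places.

Conditional on each channel, P(X = 5): A: 0.220724; B: 0.000489298; C: 0.0607269; D: 0.00491258.
By total probability, P(X = 5) = 0.22·0.220724 + 0.29·0.000489298 + 0.26·0.0607269 + 0.23·0.00491258 = 0.06562.

0.066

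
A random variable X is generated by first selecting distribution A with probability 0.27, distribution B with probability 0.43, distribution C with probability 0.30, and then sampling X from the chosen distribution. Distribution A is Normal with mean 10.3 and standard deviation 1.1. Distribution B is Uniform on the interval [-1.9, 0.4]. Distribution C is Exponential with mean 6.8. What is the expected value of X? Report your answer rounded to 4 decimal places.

Component means — A: 10.3; B: -0.75; C: 6.8.
E[X] = 0.27·10.3 + 0.43·-0.75 + 0.3·6.8 = 4.4985.

4.4985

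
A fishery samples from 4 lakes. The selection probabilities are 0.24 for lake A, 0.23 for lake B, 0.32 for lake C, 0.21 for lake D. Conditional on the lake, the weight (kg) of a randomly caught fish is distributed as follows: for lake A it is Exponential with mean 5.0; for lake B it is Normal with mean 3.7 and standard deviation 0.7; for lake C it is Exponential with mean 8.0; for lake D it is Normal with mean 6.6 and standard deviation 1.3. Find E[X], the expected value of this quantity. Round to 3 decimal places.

Component means — A: 5; B: 3.7; C: 8; D: 6.6.
E[X] = 0.24·5 + 0.23·3.7 + 0.32·8 + 0.21·6.6 = 5.997.

5.997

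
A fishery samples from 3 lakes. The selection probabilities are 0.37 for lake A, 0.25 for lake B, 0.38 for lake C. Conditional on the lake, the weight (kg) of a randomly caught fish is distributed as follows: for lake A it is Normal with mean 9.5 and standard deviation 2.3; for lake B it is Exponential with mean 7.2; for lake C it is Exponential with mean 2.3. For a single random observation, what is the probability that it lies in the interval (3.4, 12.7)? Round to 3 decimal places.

Conditional on each lake, P(3.4 < X < 12.7): A: 0.913935; B: 0.452238; C: 0.224035.
By total probability, P(3.4 < X < 12.7) = 0.37·0.913935 + 0.25·0.452238 + 0.38·0.224035 = 0.536349.

0.536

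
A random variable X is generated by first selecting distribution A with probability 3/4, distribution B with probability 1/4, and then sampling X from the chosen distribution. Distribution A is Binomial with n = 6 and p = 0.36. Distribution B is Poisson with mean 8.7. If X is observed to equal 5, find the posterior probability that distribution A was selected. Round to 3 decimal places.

Likelihoods P(X=5 | ·): A: 0.023219; B: 0.0691915.
Posterior ∝ prior × likelihood. Numerator for A: 0.75·0.023219 = 0.0174143.
Normalizing constant: 0.75·0.023219 + 0.25·0.0691915 = 0.0347121.
P(A | observation) = 0.0174143 / 0.0347121 = 0.501676.

0.502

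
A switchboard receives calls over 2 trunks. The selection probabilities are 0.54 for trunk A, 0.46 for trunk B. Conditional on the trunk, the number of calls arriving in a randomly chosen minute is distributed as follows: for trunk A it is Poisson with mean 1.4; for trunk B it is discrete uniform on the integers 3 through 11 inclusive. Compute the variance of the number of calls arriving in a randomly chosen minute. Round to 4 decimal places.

Per component, A: μ=1.4, E[X²]=3.36; B: μ=7, E[X²]=55.6667.
E[X] = 0.54·1.4 + 0.46·7 = 3.976.
E[X²] = 0.54·3.36 + 0.46·55.6667 = 27.4211.
Var(X) = E[X²] − (E[X])² = 27.4211 − 15.8086 = 11.6125.

11.6125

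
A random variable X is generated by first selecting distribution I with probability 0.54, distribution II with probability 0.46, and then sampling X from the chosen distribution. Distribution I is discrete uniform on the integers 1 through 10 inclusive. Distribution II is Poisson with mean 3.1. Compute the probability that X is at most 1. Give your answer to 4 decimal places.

Conditional on each component, P(X ≤ 1): I: 0.1; II: 0.184702.
By total probability, P(X ≤ 1) = 0.54·0.1 + 0.46·0.184702 = 0.138963.

0.1390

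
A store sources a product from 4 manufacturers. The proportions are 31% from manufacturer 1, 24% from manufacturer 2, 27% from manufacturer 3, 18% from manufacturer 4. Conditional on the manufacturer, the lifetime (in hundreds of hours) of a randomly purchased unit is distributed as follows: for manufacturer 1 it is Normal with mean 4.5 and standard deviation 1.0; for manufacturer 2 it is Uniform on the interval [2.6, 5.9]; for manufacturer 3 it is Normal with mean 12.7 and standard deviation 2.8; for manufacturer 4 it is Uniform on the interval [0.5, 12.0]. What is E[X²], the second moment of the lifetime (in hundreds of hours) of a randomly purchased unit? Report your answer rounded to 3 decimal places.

For each component E[X²] = Var + (mean)², giving 1: 21.25; 2: 18.97; 3: 169.13; 4: 50.0833.
Overall E[X²] = 0.31·21.25 + 0.24·18.97 + 0.27·169.13 + 0.18·50.0833 = 65.8204.

65.820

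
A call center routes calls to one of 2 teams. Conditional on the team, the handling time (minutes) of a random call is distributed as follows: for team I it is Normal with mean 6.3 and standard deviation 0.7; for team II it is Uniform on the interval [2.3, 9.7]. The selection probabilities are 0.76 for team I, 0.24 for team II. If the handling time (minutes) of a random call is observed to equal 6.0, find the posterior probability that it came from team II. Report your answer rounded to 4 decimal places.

0.0759

Likelihoods f(6.0 | ·): I: 0.51991; II: 0.135135.
Posterior ∝ prior × likelihood. Numerator for II: 0.24·0.135135 = 0.0324324.
Normalizing constant: 0.76·0.51991 + 0.24·0.135135 = 0.427564.
P(II | observation) = 0.0324324 / 0.427564 = 0.075854.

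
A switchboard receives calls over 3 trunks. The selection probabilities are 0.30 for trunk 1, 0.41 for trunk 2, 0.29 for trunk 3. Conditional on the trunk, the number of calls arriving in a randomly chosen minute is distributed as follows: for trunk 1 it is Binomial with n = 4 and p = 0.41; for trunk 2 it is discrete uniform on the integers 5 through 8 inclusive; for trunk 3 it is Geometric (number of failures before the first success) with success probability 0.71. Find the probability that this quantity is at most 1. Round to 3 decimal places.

Conditional on each trunk, P(X ≤ 1): 1: 0.457995; 2: 0; 3: 0.9159.
By total probability, P(X ≤ 1) = 0.3·0.457995 + 0.41·0 + 0.29·0.9159 = 0.40301.

0.403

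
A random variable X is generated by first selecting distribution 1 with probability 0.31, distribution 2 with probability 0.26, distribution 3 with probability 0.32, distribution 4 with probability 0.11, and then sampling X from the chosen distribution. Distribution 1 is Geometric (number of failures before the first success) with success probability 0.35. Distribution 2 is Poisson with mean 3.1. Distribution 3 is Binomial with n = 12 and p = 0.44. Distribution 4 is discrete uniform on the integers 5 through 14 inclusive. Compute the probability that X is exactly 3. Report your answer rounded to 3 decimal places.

0.120

Conditional on each component, P(X = 3): 1: 0.0961188; 2: 0.223677; 3: 0.101502; 4: 0.
By total probability, P(X = 3) = 0.31·0.0961188 + 0.26·0.223677 + 0.32·0.101502 + 0.11·0 = 0.120433.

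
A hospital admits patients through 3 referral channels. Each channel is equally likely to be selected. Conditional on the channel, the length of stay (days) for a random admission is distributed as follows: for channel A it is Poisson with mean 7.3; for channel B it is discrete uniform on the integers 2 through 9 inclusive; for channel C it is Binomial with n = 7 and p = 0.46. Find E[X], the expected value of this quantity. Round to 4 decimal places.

5.3400

Component means — A: 7.3; B: 5.5; C: 3.22.
E[X] = 0.333333·7.3 + 0.333333·5.5 + 0.333333·3.22 = 5.34.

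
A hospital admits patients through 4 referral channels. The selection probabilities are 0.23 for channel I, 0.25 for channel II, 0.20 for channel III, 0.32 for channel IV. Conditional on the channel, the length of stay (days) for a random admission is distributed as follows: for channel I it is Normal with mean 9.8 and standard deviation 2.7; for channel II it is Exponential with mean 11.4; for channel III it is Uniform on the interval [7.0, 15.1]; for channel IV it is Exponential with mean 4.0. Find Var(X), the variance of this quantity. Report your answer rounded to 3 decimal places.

Per component, I: μ=9.8, E[X²]=103.33; II: μ=11.4, E[X²]=259.92; III: μ=11.05, E[X²]=127.57; IV: μ=4, E[X²]=32.
E[X] = 0.23·9.8 + 0.25·11.4 + 0.2·11.05 + 0.32·4 = 8.594.
E[X²] = 0.23·103.33 + 0.25·259.92 + 0.2·127.57 + 0.32·32 = 124.5.
Var(X) = E[X²] − (E[X])² = 124.5 − 73.8568 = 50.6431.

50.643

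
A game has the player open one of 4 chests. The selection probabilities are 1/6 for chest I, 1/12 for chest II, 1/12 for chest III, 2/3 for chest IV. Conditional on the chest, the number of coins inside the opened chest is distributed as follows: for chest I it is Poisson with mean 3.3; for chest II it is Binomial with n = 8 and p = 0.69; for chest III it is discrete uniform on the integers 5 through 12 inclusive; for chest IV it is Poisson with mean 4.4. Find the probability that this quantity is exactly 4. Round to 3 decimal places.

Conditional on each chest, P(X = 4): I: 0.182252; II: 0.146535; III: 0; IV: 0.191736.
By total probability, P(X = 4) = 0.166667·0.182252 + 0.0833333·0.146535 + 0.0833333·0 + 0.666667·0.191736 = 0.170411.

0.170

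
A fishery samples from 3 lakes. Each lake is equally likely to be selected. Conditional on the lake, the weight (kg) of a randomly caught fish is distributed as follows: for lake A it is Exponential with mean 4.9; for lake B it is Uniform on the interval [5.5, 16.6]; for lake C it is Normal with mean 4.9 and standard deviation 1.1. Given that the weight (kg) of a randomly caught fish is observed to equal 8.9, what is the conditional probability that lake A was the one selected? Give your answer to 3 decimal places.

Likelihoods f(8.9 | ·): A: 0.0331882; B: 0.0900901; C: 0.000487696.
Posterior ∝ prior × likelihood. Numerator for A: 0.333333·0.0331882 = 0.0110627.
Normalizing constant: 0.333333·0.0331882 + 0.333333·0.0900901 + 0.333333·0.000487696 = 0.0412553.
P(A | observation) = 0.0110627 / 0.0412553 = 0.268153.

0.268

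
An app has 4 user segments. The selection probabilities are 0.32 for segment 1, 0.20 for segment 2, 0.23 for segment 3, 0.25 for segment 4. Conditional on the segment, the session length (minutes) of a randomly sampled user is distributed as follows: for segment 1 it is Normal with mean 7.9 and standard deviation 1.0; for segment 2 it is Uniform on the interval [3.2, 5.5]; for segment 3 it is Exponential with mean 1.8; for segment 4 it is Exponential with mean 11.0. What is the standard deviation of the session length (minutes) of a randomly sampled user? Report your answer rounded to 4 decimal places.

Per component, 1: μ=7.9, E[X²]=63.41; 2: μ=4.35, E[X²]=19.3633; 3: μ=1.8, E[X²]=6.48; 4: μ=11, E[X²]=242.
E[X] = 0.32·7.9 + 0.2·4.35 + 0.23·1.8 + 0.25·11 = 6.562.
E[X²] = 0.32·63.41 + 0.2·19.3633 + 0.23·6.48 + 0.25·242 = 86.1543.
Var(X) = E[X²] − (E[X])² = 86.1543 − 43.0598 = 43.0944.
SD(X) = √43.0944 = 6.56463.

6.5646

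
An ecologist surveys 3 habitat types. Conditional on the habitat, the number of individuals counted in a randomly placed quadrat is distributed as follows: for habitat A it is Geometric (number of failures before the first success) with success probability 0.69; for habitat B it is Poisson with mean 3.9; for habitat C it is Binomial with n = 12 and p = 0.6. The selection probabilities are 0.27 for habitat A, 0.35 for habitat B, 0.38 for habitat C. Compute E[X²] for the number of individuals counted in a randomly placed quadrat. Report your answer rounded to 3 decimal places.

27.712

For each component E[X²] = Var + (mean)², giving A: 0.852972; B: 19.11; C: 54.72.
Overall E[X²] = 0.27·0.852972 + 0.35·19.11 + 0.38·54.72 = 27.7124.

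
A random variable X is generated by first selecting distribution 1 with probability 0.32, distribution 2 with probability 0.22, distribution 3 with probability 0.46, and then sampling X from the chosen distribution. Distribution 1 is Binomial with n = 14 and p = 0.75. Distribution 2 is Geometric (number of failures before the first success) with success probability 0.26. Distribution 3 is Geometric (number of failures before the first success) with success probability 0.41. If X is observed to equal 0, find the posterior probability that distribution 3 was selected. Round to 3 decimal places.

0.767

Likelihoods P(X=0 | ·): 1: 3.72529e-09; 2: 0.26; 3: 0.41.
Posterior ∝ prior × likelihood. Numerator for 3: 0.46·0.41 = 0.1886.
Normalizing constant: 0.32·3.72529e-09 + 0.22·0.26 + 0.46·0.41 = 0.2458.
P(3 | observation) = 0.1886 / 0.2458 = 0.76729.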